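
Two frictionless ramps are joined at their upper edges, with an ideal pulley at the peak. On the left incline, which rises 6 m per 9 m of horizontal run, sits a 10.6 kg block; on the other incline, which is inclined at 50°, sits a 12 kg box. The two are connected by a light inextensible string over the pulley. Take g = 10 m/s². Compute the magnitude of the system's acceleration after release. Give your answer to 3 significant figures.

Resolve each weight along its own incline: the 10.6 kg mass has component 10.6 × 10 × sin 33.69° = 58.798 N down its slope, and the 12 kg mass has 12 × 10 × sin 50° = 91.925 N down its slope.
The 12 kg side's 91.925 N exceeds the other side's 58.798 N, so that mass slides down and the 10.6 kg mass slides up. Taking that direction as positive, Newton's second law for the whole system gives 91.925 − 58.798 = (10.6 + 12) a, so a = 33.127 / 22.6 = 1.4658 m/s².

1.47 m/s²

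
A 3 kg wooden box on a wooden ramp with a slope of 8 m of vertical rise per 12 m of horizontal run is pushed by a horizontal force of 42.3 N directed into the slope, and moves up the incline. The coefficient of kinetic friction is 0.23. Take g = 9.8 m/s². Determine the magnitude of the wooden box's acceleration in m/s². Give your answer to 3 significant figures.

2.62 m/s²

The horizontal push has components F cos 33.69° = 42.3 × 0.8321 = 35.198 N up the incline and F sin 33.69° = 42.3 × 0.5547 = 23.464 N pressing into the surface.
The normal force is therefore N = mg cos 33.69° + F sin 33.69° = 24.464 + 23.464 = 47.928 N, and kinetic friction down the slope is μN = 0.23 × 47.928 = 11.023 N.
Along the incline: F cos 33.69° − mg sin 33.69° − μN = ma, so 35.198 − 16.308 − 11.023 = 3 a, giving a = 2.6223 m/s².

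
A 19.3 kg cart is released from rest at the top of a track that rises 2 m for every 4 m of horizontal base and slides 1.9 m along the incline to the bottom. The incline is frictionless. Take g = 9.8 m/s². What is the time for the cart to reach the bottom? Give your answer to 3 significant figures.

0.931 s

The weight component along the incline is mg sin 26.57° = 84.586 N and the normal force is N = mg cos 26.57° = 169.172 N.
With no friction, a = g sin 26.57° = 4.3827 m/s².
Starting from rest, L = ½at², so t = √(2L/a) = √(2 × 1.9 / 4.3827) = 0.9312 s.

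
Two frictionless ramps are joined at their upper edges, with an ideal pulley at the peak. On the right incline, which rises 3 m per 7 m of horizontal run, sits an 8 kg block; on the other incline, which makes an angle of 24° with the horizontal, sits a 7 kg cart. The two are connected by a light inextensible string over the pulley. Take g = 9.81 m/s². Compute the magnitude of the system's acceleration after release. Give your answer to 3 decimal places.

0.199 m/s²

Resolve each weight along its own incline: the 8 kg mass has component 8 × 9.81 × sin 23.20° = 30.915 N down its slope, and the 7 kg mass has 7 × 9.81 × sin 24° = 27.931 N down its slope.
The 8 kg side's 30.915 N exceeds the other side's 27.931 N, so that mass slides down and the 7 kg mass slides up. Taking that direction as positive, Newton's second law for the whole system gives 30.915 − 27.931 = (8 + 7) a, so a = 2.984 / 15 = 0.1989 m/s².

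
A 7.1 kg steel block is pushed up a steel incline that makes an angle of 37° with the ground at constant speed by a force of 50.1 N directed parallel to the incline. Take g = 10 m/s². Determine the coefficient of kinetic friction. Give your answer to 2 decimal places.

0.13

At constant speed ΣF = 0 along the incline. The applied 50.1 N acts up the slope; the weight component mg sin 37° = 42.729 N and kinetic friction μN both act down the slope.
So 50.1 = 42.729 + μ × 56.703, giving μ = (50.1 − 42.729) / 56.703 = 0.1300.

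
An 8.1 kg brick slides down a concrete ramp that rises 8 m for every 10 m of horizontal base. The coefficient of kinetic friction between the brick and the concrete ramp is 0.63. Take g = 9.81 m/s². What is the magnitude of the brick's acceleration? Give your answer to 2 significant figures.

Resolving the weight along the incline: the component pulling the brick down the slope is mg sin 38.66° = 8.1 × 9.81 × 0.6247 = 49.639 N, and the normal force is N = mg cos 38.66° = 8.1 × 9.81 × 0.7809 = 62.051 N.
Kinetic friction acts up the slope with magnitude f = μN = 0.63 × 62.051 = 39.092 N.
Net force along the incline is 49.639 − 39.092 = 10.547 N, so a = 10.547 / 8.1 = 1.3021 m/s².

1.3 m/s²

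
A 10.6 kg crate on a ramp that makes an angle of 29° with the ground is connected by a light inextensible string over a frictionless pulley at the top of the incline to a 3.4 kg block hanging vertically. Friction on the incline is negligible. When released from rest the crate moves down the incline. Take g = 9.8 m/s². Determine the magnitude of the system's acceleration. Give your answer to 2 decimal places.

1.22 m/s²

For the crate on the incline: the weight component along the slope is m₁g sin 29° = 10.6 × 9.8 × 0.4848 = 50.361 N and the normal force is N = m₁g cos 29° = 90.855 N.
Newton's second law for the crate (down-slope positive): 50.361 − T = 10.6 a. For the hanging block (upward positive): T − 3.4 × 9.8 = 3.4 a.
Adding the two equations eliminates T: 17.041 = 14 a, so a = 1.2172 m/s².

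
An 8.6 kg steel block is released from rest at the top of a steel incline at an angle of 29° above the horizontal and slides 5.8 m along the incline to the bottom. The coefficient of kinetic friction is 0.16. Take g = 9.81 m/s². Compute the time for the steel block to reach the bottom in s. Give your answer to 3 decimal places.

The weight component along the incline is mg sin 29° = 40.901 N and the normal force is N = mg cos 29° = 73.788 N.
Friction up the slope is f = μN = 0.16 × 73.788 = 11.806 N, so the net downslope force is 40.901 − 11.806 = 29.095 N and a = 29.095 / 8.6 = 3.3831 m/s².
Starting from rest, L = ½at², so t = √(2L/a) = √(2 × 5.8 / 3.3831) = 1.8517 s.

1.852 s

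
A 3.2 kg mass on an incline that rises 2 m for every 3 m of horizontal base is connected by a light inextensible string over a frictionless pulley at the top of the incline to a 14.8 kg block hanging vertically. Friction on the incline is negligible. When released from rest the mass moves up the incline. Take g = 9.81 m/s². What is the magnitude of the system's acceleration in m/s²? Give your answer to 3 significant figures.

For the mass on the incline: the weight component along the slope is m₁g sin 33.69° = 3.2 × 9.81 × 0.5547 = 17.413 N and the normal force is N = m₁g cos 33.69° = 26.120 N.
Newton's second law for the mass (up-slope positive): T − 17.413 = 3.2 a. For the hanging block (downward positive): 14.8 × 9.81 − T = 14.8 a.
Adding the two equations eliminates T: 127.775 = 18 a, so a = 7.0986 m/s².

7.10 m/s²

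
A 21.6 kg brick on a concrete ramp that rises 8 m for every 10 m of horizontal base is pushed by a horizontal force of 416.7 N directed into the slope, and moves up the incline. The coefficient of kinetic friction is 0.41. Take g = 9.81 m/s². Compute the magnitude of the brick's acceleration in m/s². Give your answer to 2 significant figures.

0.85 m/s²

The horizontal push has components F cos 38.66° = 416.7 × 0.7809 = 325.401 N up the incline and F sin 38.66° = 416.7 × 0.6247 = 260.312 N pressing into the surface.
The normal force is therefore N = mg cos 38.66° + F sin 38.66° = 165.470 + 260.312 = 425.782 N, and kinetic friction down the slope is μN = 0.41 × 425.782 = 174.571 N.
Along the incline: F cos 38.66° − mg sin 38.66° − μN = ma, so 325.401 − 132.371 − 174.571 = 21.6 a, giving a = 0.8546 m/s².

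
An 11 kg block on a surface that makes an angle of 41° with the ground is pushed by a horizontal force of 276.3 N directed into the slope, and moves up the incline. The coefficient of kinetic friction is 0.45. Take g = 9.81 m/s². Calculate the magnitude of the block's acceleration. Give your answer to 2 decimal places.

The horizontal push has components F cos 41° = 276.3 × 0.7547 = 208.524 N up the incline and F sin 41° = 276.3 × 0.6561 = 181.280 N pressing into the surface.
The normal force is therefore N = mg cos 41° + F sin 41° = 81.440 + 181.280 = 262.720 N, and kinetic friction down the slope is μN = 0.45 × 262.720 = 118.224 N.
Along the incline: F cos 41° − mg sin 41° − μN = ma, so 208.524 − 70.800 − 118.224 = 11 a, giving a = 1.7727 m/s².

1.77 m/s²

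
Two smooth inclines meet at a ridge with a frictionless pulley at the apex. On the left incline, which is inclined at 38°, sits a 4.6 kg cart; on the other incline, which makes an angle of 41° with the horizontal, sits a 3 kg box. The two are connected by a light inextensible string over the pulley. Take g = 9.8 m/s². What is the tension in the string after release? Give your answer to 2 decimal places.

Resolve each weight along its own incline: the 4.6 kg mass has component 4.6 × 9.8 × sin 38° = 27.754 N down its slope, and the 3 kg mass has 3 × 9.8 × sin 41° = 19.288 N down its slope.
The 4.6 kg side's 27.754 N exceeds the other side's 19.288 N, so that mass slides down and the 3 kg mass slides up. Taking that direction as positive, Newton's second law for the whole system gives 27.754 − 19.288 = (4.6 + 3) a, so a = 8.466 / 7.6 = 1.1139 m/s².
For the 3 kg mass (up-slope positive): T − 19.288 = 3 × 1.1139, so T = 22.630 N.

22.63 N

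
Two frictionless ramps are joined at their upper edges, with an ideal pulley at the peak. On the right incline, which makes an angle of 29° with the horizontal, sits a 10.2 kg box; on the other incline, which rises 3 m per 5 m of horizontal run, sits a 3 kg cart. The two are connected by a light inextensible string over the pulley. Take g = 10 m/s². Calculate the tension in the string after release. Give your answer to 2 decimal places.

Resolve each weight along its own incline: the 10.2 kg mass has component 10.2 × 10 × sin 29° = 49.451 N down its slope, and the 3 kg mass has 3 × 10 × sin 30.96° = 15.435 N down its slope.
The 10.2 kg side's 49.451 N exceeds the other side's 15.435 N, so that mass slides down and the 3 kg mass slides up. Taking that direction as positive, Newton's second law for the whole system gives 49.451 − 15.435 = (10.2 + 3) a, so a = 34.016 / 13.2 = 2.5770 m/s².
For the 3 kg mass (up-slope positive): T − 15.435 = 3 × 2.5770, so T = 23.166 N.

23.17 N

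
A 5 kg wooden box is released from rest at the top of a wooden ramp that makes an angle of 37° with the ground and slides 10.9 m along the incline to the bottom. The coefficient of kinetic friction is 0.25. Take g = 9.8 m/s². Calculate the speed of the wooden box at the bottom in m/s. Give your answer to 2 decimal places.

9.27 m/s

The weight component along the incline is mg sin 37° = 29.489 N and the normal force is N = mg cos 37° = 39.133 N.
Friction up the slope is f = μN = 0.25 × 39.133 = 9.783 N, so the net downslope force is 29.489 − 9.783 = 19.706 N and a = 19.706 / 5 = 3.9412 m/s².
Starting from rest over a distance of 10.9 m, v² = 2aL = 2 × 3.9412 × 10.9 = 85.9182, so v = 9.2692 m/s.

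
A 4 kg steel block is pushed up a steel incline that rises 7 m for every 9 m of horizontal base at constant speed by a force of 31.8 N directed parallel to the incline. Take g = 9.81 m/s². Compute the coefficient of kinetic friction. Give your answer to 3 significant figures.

At constant speed ΣF = 0 along the incline. The applied 31.8 N acts up the slope; the weight component mg sin 37.87° = 24.091 N and kinetic friction μN both act down the slope.
So 31.8 = 24.091 + μ × 30.974, giving μ = (31.8 − 24.091) / 30.974 = 0.2489.

0.249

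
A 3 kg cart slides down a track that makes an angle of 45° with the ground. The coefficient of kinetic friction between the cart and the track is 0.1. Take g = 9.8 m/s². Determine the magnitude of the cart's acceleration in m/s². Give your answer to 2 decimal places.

Resolving the weight along the incline: the component pulling the cart down the slope is mg sin 45° = 3 × 9.8 × 0.7071 = 20.789 N, and the normal force is N = mg cos 45° = 3 × 9.8 × 0.7071 = 20.789 N.
Kinetic friction acts up the slope with magnitude f = μN = 0.1 × 20.789 = 2.079 N.
Net force along the incline is 20.789 − 2.079 = 18.710 N, so a = 18.710 / 3 = 6.2367 m/s².

6.24 m/s²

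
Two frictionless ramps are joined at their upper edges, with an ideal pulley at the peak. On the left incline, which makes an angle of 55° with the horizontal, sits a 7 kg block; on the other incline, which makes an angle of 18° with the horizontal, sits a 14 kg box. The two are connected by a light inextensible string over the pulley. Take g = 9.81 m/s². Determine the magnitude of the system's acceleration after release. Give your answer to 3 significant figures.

0.658 m/s²

Resolve each weight along its own incline: the 7 kg mass has component 7 × 9.81 × sin 55° = 56.251 N down its slope, and the 14 kg mass has 14 × 9.81 × sin 18° = 42.440 N down its slope.
The 7 kg side's 56.251 N exceeds the other side's 42.440 N, so that mass slides down and the 14 kg mass slides up. Taking that direction as positive, Newton's second law for the whole system gives 56.251 − 42.440 = (7 + 14) a, so a = 13.811 / 21 = 0.6577 m/s².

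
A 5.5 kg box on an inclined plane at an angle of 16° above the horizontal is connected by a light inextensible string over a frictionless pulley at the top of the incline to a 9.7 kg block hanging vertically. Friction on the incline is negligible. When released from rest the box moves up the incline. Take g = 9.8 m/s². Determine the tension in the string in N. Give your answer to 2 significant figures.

44 N

For the box on the incline: the weight component along the slope is m₁g sin 16° = 5.5 × 9.8 × 0.2756 = 14.855 N and the normal force is N = m₁g cos 16° = 51.812 N.
Newton's second law for the box (up-slope positive): T − 14.855 = 5.5 a. For the hanging block (downward positive): 9.7 × 9.8 − T = 9.7 a.
Adding the two equations eliminates T: 80.205 = 15.2 a, so a = 5.2766 m/s².
Then from the hanging block's equation, T = 9.7 × (9.8 − 5.2766) = 43.877 N.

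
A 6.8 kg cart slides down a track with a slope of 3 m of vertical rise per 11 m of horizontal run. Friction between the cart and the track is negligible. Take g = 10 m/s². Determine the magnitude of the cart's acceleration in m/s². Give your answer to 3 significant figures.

Resolving the weight along the incline: the component pulling the cart down the slope is mg sin 15.26° = 6.8 × 10 × 0.2631 = 17.891 N, and the normal force is N = mg cos 15.26° = 6.8 × 10 × 0.9648 = 65.606 N.
With no friction the net force along the incline is 17.891 N, so a = g sin 15.26° = 17.891 / 6.8 = 2.6310 m/s².

2.63 m/s²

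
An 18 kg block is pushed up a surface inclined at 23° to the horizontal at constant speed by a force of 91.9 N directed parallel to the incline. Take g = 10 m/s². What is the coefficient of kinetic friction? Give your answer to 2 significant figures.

0.13

At constant speed ΣF = 0 along the incline. The applied 91.9 N acts up the slope; the weight component mg sin 23° = 70.332 N and kinetic friction μN both act down the slope.
So 91.9 = 70.332 + μ × 165.691, giving μ = (91.9 − 70.332) / 165.691 = 0.1302.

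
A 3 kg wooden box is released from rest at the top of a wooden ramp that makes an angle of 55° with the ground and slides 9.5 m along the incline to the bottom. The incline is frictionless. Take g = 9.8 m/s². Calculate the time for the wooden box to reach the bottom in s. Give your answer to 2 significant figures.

1.5 s

The weight component along the incline is mg sin 55° = 24.083 N and the normal force is N = mg cos 55° = 16.863 N.
With no friction, a = g sin 55° = 8.0277 m/s².
Starting from rest, L = ½at², so t = √(2L/a) = √(2 × 9.5 / 8.0277) = 1.5384 s.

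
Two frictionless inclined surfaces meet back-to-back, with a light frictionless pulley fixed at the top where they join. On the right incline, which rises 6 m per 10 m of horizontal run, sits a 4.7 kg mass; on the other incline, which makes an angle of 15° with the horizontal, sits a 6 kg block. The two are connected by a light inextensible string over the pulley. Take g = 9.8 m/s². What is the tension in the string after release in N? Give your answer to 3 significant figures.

20.0 N

Resolve each weight along its own incline: the 4.7 kg mass has component 4.7 × 9.8 × sin 30.96° = 23.698 N down its slope, and the 6 kg mass has 6 × 9.8 × sin 15° = 15.219 N down its slope.
The 4.7 kg side's 23.698 N exceeds the other side's 15.219 N, so that mass slides down and the 6 kg mass slides up. Taking that direction as positive, Newton's second law for the whole system gives 23.698 − 15.219 = (4.7 + 6) a, so a = 8.479 / 10.7 = 0.7924 m/s².
For the 6 kg mass (up-slope positive): T − 15.219 = 6 × 0.7924, so T = 19.973 N.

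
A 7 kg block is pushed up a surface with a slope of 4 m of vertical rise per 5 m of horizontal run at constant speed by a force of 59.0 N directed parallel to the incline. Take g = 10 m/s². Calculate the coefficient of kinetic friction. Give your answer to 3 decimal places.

0.279

At constant speed ΣF = 0 along the incline. The applied 59.0 N acts up the slope; the weight component mg sin 38.66° = 43.729 N and kinetic friction μN both act down the slope.
So 59.0 = 43.729 + μ × 54.661, giving μ = (59.0 − 43.729) / 54.661 = 0.2794.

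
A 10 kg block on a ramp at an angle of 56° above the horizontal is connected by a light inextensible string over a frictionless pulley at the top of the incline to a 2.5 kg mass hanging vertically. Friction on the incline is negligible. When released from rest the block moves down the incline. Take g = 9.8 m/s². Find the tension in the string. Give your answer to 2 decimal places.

For the block on the incline: the weight component along the slope is m₁g sin 56° = 10 × 9.8 × 0.8290 = 81.242 N and the normal force is N = m₁g cos 56° = 54.801 N.
Newton's second law for the block (down-slope positive): 81.242 − T = 10 a. For the hanging mass (upward positive): T − 2.5 × 9.8 = 2.5 a.
Adding the two equations eliminates T: 56.742 = 12.5 a, so a = 4.5394 m/s².
Then from the hanging mass's equation, T = 2.5 × (9.8 + 4.5394) = 35.849 N.

35.85 N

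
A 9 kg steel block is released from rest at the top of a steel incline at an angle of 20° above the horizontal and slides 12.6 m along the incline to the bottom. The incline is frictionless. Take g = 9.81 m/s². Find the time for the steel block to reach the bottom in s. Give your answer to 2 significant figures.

The weight component along the incline is mg sin 20° = 30.197 N and the normal force is N = mg cos 20° = 82.965 N.
With no friction, a = g sin 20° = 3.3552 m/s².
Starting from rest, L = ½at², so t = √(2L/a) = √(2 × 12.6 / 3.3552) = 2.7406 s.

2.7 s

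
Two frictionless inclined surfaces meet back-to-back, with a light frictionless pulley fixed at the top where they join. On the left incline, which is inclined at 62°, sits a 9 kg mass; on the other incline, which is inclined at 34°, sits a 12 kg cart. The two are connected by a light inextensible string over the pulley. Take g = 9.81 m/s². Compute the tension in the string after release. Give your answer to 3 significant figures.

Resolve each weight along its own incline: the 9 kg mass has component 9 × 9.81 × sin 62° = 77.955 N down its slope, and the 12 kg mass has 12 × 9.81 × sin 34° = 65.828 N down its slope.
The 9 kg side's 77.955 N exceeds the other side's 65.828 N, so that mass slides down and the 12 kg mass slides up. Taking that direction as positive, Newton's second law for the whole system gives 77.955 − 65.828 = (9 + 12) a, so a = 12.127 / 21 = 0.5775 m/s².
For the 12 kg mass (up-slope positive): T − 65.828 = 12 × 0.5775, so T = 72.758 N.

72.8 N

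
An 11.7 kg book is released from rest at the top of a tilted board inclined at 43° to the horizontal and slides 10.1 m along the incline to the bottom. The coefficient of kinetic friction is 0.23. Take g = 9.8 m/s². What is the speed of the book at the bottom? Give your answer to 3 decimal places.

The weight component along the incline is mg sin 43° = 78.198 N and the normal force is N = mg cos 43° = 83.857 N.
Friction up the slope is f = μN = 0.23 × 83.857 = 19.287 N, so the net downslope force is 78.198 − 19.287 = 58.911 N and a = 58.911 / 11.7 = 5.0351 m/s².
Starting from rest over a distance of 10.1 m, v² = 2aL = 2 × 5.0351 × 10.1 = 101.7090, so v = 10.0851 m/s.

10.085 m/s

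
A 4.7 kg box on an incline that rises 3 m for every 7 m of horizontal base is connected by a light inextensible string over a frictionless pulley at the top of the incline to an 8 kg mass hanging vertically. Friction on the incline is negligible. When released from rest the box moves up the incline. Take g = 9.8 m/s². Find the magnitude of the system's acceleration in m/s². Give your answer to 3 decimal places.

4.745 m/s²

For the box on the incline: the weight component along the slope is m₁g sin 23.20° = 4.7 × 9.8 × 0.3939 = 18.143 N and the normal force is N = m₁g cos 23.20° = 42.336 N.
Newton's second law for the box (up-slope positive): T − 18.143 = 4.7 a. For the hanging mass (downward positive): 8 × 9.8 − T = 8 a.
Adding the two equations eliminates T: 60.257 = 12.7 a, so a = 4.7446 m/s².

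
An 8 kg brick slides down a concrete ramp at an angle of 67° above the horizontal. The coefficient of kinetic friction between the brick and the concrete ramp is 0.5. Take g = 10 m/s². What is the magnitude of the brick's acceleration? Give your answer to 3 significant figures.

7.25 m/s²

Resolving the weight along the incline: the component pulling the brick down the slope is mg sin 67° = 8 × 10 × 0.9205 = 73.640 N, and the normal force is N = mg cos 67° = 8 × 10 × 0.3907 = 31.256 N.
Kinetic friction acts up the slope with magnitude f = μN = 0.5 × 31.256 = 15.628 N.
Net force along the incline is 73.640 − 15.628 = 58.012 N, so a = 58.012 / 8 = 7.2515 m/s².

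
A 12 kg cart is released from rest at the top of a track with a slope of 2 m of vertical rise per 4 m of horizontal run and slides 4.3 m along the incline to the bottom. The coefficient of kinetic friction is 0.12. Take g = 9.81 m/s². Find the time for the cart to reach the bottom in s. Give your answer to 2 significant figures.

1.6 s

The weight component along the incline is mg sin 26.57° = 52.646 N and the normal force is N = mg cos 26.57° = 105.292 N.
Friction up the slope is f = μN = 0.12 × 105.292 = 12.635 N, so the net downslope force is 52.646 − 12.635 = 40.011 N and a = 40.011 / 12 = 3.3343 m/s².
Starting from rest, L = ½at², so t = √(2L/a) = √(2 × 4.3 / 3.3343) = 1.6060 s.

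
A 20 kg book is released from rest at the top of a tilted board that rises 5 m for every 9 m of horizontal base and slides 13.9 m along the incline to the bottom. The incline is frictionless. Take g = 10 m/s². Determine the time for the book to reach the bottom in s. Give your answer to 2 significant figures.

2.4 s

The weight component along the incline is mg sin 29.05° = 97.129 N and the normal force is N = mg cos 29.05° = 174.831 N.
With no friction, a = g sin 29.05° = 4.8564 m/s².
Starting from rest, L = ½at², so t = √(2L/a) = √(2 × 13.9 / 4.8564) = 2.3926 s.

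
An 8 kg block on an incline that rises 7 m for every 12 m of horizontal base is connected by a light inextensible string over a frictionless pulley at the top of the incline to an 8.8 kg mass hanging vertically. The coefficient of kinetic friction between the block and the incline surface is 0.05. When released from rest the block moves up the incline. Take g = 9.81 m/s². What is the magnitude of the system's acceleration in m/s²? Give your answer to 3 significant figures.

For the block on the incline: the weight component along the slope is m₁g sin 30.26° = 8 × 9.81 × 0.5039 = 39.546 N and the normal force is N = m₁g cos 30.26° = 67.789 N.
Kinetic friction opposes the block's motion up the incline: f = μN = 0.05 × 67.789 = 3.389 N acting down the slope.
Newton's second law for the block (up-slope positive): T − 39.546 − 3.389 = 8 a. For the hanging mass (downward positive): 8.8 × 9.81 − T = 8.8 a.
Adding the two equations eliminates T: 43.393 = 16.8 a, so a = 2.5829 m/s².

2.58 m/s²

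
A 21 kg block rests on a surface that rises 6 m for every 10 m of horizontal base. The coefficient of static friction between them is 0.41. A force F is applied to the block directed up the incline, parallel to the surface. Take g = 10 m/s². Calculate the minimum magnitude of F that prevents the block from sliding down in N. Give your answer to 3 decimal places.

34.214 N

The normal force is N = mg cos 30.96° = 180.074 N. With F at its minimum the block is on the verge of sliding down, so static friction is at its maximum μ_s N = 0.41 × 180.074 = 73.830 N and acts up the slope.
Equilibrium along the incline: F + μ_s N = mg sin 30.96°, so F = 108.044 − 73.830 = 34.214 N.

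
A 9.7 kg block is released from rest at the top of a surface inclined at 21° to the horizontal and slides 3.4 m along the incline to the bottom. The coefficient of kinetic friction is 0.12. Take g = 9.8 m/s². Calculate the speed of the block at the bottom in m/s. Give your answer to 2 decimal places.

4.05 m/s

The weight component along the incline is mg sin 21° = 34.066 N and the normal force is N = mg cos 21° = 88.746 N.
Friction up the slope is f = μN = 0.12 × 88.746 = 10.650 N, so the net downslope force is 34.066 − 10.650 = 23.416 N and a = 23.416 / 9.7 = 2.4140 m/s².
Starting from rest over a distance of 3.4 m, v² = 2aL = 2 × 2.4140 × 3.4 = 16.4152, so v = 4.0516 m/s.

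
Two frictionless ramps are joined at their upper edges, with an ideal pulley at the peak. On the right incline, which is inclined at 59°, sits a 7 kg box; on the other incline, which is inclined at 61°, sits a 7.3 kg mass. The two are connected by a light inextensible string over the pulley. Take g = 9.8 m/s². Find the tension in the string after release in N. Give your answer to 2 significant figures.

61 N

Resolve each weight along its own incline: the 7 kg mass has component 7 × 9.8 × sin 59° = 58.802 N down its slope, and the 7.3 kg mass has 7.3 × 9.8 × sin 61° = 62.570 N down its slope.
The 7.3 kg side's 62.570 N exceeds the other side's 58.802 N, so that mass slides down and the 7 kg mass slides up. Taking that direction as positive, Newton's second law for the whole system gives 62.570 − 58.802 = (7 + 7.3) a, so a = 3.768 / 14.3 = 0.2635 m/s².
For the 7 kg mass (up-slope positive): T − 58.802 = 7 × 0.2635, so T = 60.647 N.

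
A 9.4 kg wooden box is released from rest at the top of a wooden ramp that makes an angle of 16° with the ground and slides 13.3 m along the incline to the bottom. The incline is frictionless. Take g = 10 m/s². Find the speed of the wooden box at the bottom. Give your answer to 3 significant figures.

8.56 m/s

The weight component along the incline is mg sin 16° = 25.910 N and the normal force is N = mg cos 16° = 90.359 N.
With no friction, a = g sin 16° = 2.7564 m/s².
Starting from rest over a distance of 13.3 m, v² = 2aL = 2 × 2.7564 × 13.3 = 73.3202, so v = 8.5627 m/s.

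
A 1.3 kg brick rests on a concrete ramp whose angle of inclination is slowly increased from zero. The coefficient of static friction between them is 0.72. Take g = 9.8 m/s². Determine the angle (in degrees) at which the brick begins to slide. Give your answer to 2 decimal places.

At the threshold of sliding, static friction is at its maximum μ_s N and exactly balances the weight component along the incline: mg sin θ = μ_s mg cos θ.
Hence tan θ = μ_s = 0.72, so θ = arctan(0.72) = 35.7539°.

35.75°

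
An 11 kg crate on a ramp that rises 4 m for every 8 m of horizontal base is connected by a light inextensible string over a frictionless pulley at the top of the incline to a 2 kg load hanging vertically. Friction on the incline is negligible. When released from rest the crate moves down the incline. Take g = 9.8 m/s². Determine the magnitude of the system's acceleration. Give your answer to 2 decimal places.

2.20 m/s²

For the crate on the incline: the weight component along the slope is m₁g sin 26.57° = 11 × 9.8 × 0.4472 = 48.208 N and the normal force is N = m₁g cos 26.57° = 96.419 N.
Newton's second law for the crate (down-slope positive): 48.208 − T = 11 a. For the hanging load (upward positive): T − 2 × 9.8 = 2 a.
Adding the two equations eliminates T: 28.608 = 13 a, so a = 2.2006 m/s².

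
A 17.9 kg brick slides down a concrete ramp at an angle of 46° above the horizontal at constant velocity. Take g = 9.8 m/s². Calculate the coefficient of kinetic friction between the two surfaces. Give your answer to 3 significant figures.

At constant velocity the net force along the incline is zero: mg sin 46° = μ mg cos 46°.
So μ = tan 46° = 0.7193 / 0.6947 = 1.0354.

1.04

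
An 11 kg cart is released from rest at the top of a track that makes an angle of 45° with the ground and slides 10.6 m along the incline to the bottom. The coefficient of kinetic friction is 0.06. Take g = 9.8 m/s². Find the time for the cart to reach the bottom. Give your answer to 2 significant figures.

1.8 s

The weight component along the incline is mg sin 45° = 76.226 N and the normal force is N = mg cos 45° = 76.226 N.
Friction up the slope is f = μN = 0.06 × 76.226 = 4.574 N, so the net downslope force is 76.226 − 4.574 = 71.652 N and a = 71.652 / 11 = 6.5138 m/s².
Starting from rest, L = ½at², so t = √(2L/a) = √(2 × 10.6 / 6.5138) = 1.8041 s.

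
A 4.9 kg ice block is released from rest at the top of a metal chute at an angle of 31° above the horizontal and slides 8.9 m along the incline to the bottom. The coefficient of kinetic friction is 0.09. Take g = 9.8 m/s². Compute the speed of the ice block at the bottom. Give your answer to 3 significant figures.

8.74 m/s

The weight component along the incline is mg sin 31° = 24.732 N and the normal force is N = mg cos 31° = 41.161 N.
Friction up the slope is f = μN = 0.09 × 41.161 = 3.704 N, so the net downslope force is 24.732 − 3.704 = 21.028 N and a = 21.028 / 4.9 = 4.2914 m/s².
Starting from rest over a distance of 8.9 m, v² = 2aL = 2 × 4.2914 × 8.9 = 76.3869, so v = 8.7400 m/s.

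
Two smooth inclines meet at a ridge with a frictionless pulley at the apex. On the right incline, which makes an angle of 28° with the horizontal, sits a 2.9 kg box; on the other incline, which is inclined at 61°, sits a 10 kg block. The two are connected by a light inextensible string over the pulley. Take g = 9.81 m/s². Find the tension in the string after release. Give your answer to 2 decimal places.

29.64 N

Resolve each weight along its own incline: the 2.9 kg mass has component 2.9 × 9.81 × sin 28° = 13.356 N down its slope, and the 10 kg mass has 10 × 9.81 × sin 61° = 85.800 N down its slope.
The 10 kg side's 85.800 N exceeds the other side's 13.356 N, so that mass slides down and the 2.9 kg mass slides up. Taking that direction as positive, Newton's second law for the whole system gives 85.800 − 13.356 = (2.9 + 10) a, so a = 72.444 / 12.9 = 5.6158 m/s².
For the 2.9 kg mass (up-slope positive): T − 13.356 = 2.9 × 5.6158, so T = 29.642 N.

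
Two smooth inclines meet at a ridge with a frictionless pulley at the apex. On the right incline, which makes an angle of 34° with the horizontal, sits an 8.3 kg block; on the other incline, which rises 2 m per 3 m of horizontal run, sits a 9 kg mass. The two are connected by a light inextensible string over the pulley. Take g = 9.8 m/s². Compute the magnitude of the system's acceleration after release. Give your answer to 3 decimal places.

0.199 m/s²

Resolve each weight along its own incline: the 8.3 kg mass has component 8.3 × 9.8 × sin 34° = 45.485 N down its slope, and the 9 kg mass has 9 × 9.8 × sin 33.69° = 48.925 N down its slope.
The 9 kg side's 48.925 N exceeds the other side's 45.485 N, so that mass slides down and the 8.3 kg mass slides up. Taking that direction as positive, Newton's second law for the whole system gives 48.925 − 45.485 = (8.3 + 9) a, so a = 3.440 / 17.3 = 0.1988 m/s².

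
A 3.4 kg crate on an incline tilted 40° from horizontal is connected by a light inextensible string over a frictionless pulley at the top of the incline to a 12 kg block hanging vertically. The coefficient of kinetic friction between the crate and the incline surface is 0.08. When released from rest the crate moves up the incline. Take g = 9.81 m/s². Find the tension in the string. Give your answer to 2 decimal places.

44.29 N

For the crate on the incline: the weight component along the slope is m₁g sin 40° = 3.4 × 9.81 × 0.6428 = 21.440 N and the normal force is N = m₁g cos 40° = 25.551 N.
Kinetic friction opposes the crate's motion up the incline: f = μN = 0.08 × 25.551 = 2.044 N acting down the slope.
Newton's second law for the crate (up-slope positive): T − 21.440 − 2.044 = 3.4 a. For the hanging block (downward positive): 12 × 9.81 − T = 12 a.
Adding the two equations eliminates T: 94.236 = 15.4 a, so a = 6.1192 m/s².
Then from the hanging block's equation, T = 12 × (9.81 − 6.1192) = 44.290 N.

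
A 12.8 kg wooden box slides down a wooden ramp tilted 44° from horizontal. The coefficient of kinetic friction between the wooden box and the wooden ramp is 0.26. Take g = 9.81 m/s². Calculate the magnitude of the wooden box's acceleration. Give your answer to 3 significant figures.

4.98 m/s²

Resolving the weight along the incline: the component pulling the wooden box down the slope is mg sin 44° = 12.8 × 9.81 × 0.6947 = 87.232 N, and the normal force is N = mg cos 44° = 12.8 × 9.81 × 0.7193 = 90.321 N.
Kinetic friction acts up the slope with magnitude f = μN = 0.26 × 90.321 = 23.483 N.
Net force along the incline is 87.232 − 23.483 = 63.749 N, so a = 63.749 / 12.8 = 4.9804 m/s².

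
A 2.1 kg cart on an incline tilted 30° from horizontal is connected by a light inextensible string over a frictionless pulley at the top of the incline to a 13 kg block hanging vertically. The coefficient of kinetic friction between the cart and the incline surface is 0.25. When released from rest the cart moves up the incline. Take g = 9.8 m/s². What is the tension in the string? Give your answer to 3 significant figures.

30.4 N

For the cart on the incline: the weight component along the slope is m₁g sin 30° = 2.1 × 9.8 × 0.5000 = 10.290 N and the normal force is N = m₁g cos 30° = 17.823 N.
Kinetic friction opposes the cart's motion up the incline: f = μN = 0.25 × 17.823 = 4.456 N acting down the slope.
Newton's second law for the cart (up-slope positive): T − 10.290 − 4.456 = 2.1 a. For the hanging block (downward positive): 13 × 9.8 − T = 13 a.
Adding the two equations eliminates T: 112.654 = 15.1 a, so a = 7.4605 m/s².
Then from the hanging block's equation, T = 13 × (9.8 − 7.4605) = 30.414 N.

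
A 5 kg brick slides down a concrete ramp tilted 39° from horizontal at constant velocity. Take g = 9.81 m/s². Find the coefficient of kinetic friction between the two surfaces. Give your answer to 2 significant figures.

At constant velocity the net force along the incline is zero: mg sin 39° = μ mg cos 39°.
So μ = tan 39° = 0.6293 / 0.7771 = 0.8098.

0.81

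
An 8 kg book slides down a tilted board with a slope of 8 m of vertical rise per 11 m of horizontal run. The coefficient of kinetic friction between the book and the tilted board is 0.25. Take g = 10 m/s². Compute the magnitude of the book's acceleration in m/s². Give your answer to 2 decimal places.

Resolving the weight along the incline: the component pulling the book down the slope is mg sin 36.03° = 8 × 10 × 0.5882 = 47.056 N, and the normal force is N = mg cos 36.03° = 8 × 10 × 0.8087 = 64.696 N.
Kinetic friction acts up the slope with magnitude f = μN = 0.25 × 64.696 = 16.174 N.
Net force along the incline is 47.056 − 16.174 = 30.882 N, so a = 30.882 / 8 = 3.8603 m/s².

3.86 m/s²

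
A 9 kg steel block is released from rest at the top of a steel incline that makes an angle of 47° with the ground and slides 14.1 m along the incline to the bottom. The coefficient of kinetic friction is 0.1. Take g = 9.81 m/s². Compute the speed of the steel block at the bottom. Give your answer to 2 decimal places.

13.54 m/s

The weight component along the incline is mg sin 47° = 64.571 N and the normal force is N = mg cos 47° = 60.214 N.
Friction up the slope is f = μN = 0.1 × 60.214 = 6.021 N, so the net downslope force is 64.571 − 6.021 = 58.550 N and a = 58.550 / 9 = 6.5056 m/s².
Starting from rest over a distance of 14.1 m, v² = 2aL = 2 × 6.5056 × 14.1 = 183.4579, so v = 13.5447 m/s.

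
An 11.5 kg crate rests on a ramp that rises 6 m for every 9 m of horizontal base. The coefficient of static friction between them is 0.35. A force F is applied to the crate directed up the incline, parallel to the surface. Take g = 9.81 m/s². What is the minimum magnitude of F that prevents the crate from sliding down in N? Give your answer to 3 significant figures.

29.7 N

The normal force is N = mg cos 33.69° = 93.868 N. With F at its minimum the crate is on the verge of sliding down, so static friction is at its maximum μ_s N = 0.35 × 93.868 = 32.854 N and acts up the slope.
Equilibrium along the incline: F + μ_s N = mg sin 33.69°, so F = 62.579 − 32.854 = 29.725 N.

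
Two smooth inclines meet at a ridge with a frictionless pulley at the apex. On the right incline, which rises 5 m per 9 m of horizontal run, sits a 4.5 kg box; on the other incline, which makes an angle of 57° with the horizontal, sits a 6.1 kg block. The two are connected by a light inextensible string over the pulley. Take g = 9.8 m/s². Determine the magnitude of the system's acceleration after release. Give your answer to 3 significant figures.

Resolve each weight along its own incline: the 4.5 kg mass has component 4.5 × 9.8 × sin 29.05° = 21.417 N down its slope, and the 6.1 kg mass has 6.1 × 9.8 × sin 57° = 50.136 N down its slope.
The 6.1 kg side's 50.136 N exceeds the other side's 21.417 N, so that mass slides down and the 4.5 kg mass slides up. Taking that direction as positive, Newton's second law for the whole system gives 50.136 − 21.417 = (4.5 + 6.1) a, so a = 28.719 / 10.6 = 2.7093 m/s².

2.71 m/s²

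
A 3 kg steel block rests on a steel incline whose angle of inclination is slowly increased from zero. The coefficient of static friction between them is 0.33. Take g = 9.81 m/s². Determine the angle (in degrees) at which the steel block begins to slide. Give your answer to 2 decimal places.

18.26°

At the threshold of sliding, static friction is at its maximum μ_s N and exactly balances the weight component along the incline: mg sin θ = μ_s mg cos θ.
Hence tan θ = μ_s = 0.33, so θ = arctan(0.33) = 18.2629°.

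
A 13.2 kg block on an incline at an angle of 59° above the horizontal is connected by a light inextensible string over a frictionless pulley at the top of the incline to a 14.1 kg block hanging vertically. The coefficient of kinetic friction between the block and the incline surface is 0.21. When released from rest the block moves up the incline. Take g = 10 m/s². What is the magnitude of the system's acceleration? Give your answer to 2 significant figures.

For the block on the incline: the weight component along the slope is m₁g sin 59° = 13.2 × 10 × 0.8572 = 113.150 N and the normal force is N = m₁g cos 59° = 67.985 N.
Kinetic friction opposes the block's motion up the incline: f = μN = 0.21 × 67.985 = 14.277 N acting down the slope.
Newton's second law for the block (up-slope positive): T − 113.150 − 14.277 = 13.2 a. For the hanging block (downward positive): 14.1 × 10 − T = 14.1 a.
Adding the two equations eliminates T: 13.573 = 27.3 a, so a = 0.4972 m/s².

0.50 m/s²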